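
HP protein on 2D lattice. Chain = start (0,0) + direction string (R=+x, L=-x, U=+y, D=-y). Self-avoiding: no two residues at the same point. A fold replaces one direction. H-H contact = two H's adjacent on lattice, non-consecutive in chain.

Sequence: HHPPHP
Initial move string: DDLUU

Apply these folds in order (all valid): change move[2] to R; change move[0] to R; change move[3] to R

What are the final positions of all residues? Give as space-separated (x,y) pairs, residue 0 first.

Answer: (0,0) (1,0) (1,-1) (2,-1) (3,-1) (3,0)

Derivation:
Initial moves: DDLUU
Fold: move[2]->R => DDRUU (positions: [(0, 0), (0, -1), (0, -2), (1, -2), (1, -1), (1, 0)])
Fold: move[0]->R => RDRUU (positions: [(0, 0), (1, 0), (1, -1), (2, -1), (2, 0), (2, 1)])
Fold: move[3]->R => RDRRU (positions: [(0, 0), (1, 0), (1, -1), (2, -1), (3, -1), (3, 0)])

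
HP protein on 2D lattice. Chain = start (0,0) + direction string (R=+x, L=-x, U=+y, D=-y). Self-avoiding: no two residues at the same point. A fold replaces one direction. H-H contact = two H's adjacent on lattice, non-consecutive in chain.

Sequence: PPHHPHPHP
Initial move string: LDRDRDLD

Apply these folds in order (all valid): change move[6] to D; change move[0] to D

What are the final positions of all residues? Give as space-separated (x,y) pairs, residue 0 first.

Answer: (0,0) (0,-1) (0,-2) (1,-2) (1,-3) (2,-3) (2,-4) (2,-5) (2,-6)

Derivation:
Initial moves: LDRDRDLD
Fold: move[6]->D => LDRDRDDD (positions: [(0, 0), (-1, 0), (-1, -1), (0, -1), (0, -2), (1, -2), (1, -3), (1, -4), (1, -5)])
Fold: move[0]->D => DDRDRDDD (positions: [(0, 0), (0, -1), (0, -2), (1, -2), (1, -3), (2, -3), (2, -4), (2, -5), (2, -6)])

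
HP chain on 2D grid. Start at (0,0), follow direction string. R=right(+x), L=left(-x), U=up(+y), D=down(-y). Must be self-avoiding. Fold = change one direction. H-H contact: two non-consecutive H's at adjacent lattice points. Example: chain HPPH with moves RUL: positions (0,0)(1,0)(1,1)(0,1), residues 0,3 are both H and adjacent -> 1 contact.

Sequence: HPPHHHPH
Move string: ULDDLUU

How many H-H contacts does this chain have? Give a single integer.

Positions: [(0, 0), (0, 1), (-1, 1), (-1, 0), (-1, -1), (-2, -1), (-2, 0), (-2, 1)]
H-H contact: residue 0 @(0,0) - residue 3 @(-1, 0)

Answer: 1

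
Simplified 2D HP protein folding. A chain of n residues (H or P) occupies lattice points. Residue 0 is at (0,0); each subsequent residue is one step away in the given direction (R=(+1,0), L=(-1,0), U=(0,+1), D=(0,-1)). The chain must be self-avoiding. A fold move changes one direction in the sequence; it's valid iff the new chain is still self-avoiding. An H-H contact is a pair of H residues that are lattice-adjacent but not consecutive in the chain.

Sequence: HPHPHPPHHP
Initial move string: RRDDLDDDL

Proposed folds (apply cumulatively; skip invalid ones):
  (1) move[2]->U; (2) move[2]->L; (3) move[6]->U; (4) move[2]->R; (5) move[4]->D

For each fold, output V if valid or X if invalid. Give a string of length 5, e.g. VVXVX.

Answer: XXXVV

Derivation:
Initial: RRDDLDDDL -> [(0, 0), (1, 0), (2, 0), (2, -1), (2, -2), (1, -2), (1, -3), (1, -4), (1, -5), (0, -5)]
Fold 1: move[2]->U => RRUDLDDDL INVALID (collision), skipped
Fold 2: move[2]->L => RRLDLDDDL INVALID (collision), skipped
Fold 3: move[6]->U => RRDDLDUDL INVALID (collision), skipped
Fold 4: move[2]->R => RRRDLDDDL VALID
Fold 5: move[4]->D => RRRDDDDDL VALID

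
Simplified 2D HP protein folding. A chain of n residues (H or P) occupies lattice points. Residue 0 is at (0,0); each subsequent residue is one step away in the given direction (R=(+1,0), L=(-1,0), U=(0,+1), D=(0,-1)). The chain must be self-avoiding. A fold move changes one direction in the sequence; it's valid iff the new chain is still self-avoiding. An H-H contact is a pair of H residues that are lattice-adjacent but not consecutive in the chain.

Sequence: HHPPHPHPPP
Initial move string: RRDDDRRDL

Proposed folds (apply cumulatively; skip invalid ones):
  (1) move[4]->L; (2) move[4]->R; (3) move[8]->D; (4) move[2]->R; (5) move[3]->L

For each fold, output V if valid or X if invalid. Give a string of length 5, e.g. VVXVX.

Answer: XVVVX

Derivation:
Initial: RRDDDRRDL -> [(0, 0), (1, 0), (2, 0), (2, -1), (2, -2), (2, -3), (3, -3), (4, -3), (4, -4), (3, -4)]
Fold 1: move[4]->L => RRDDLRRDL INVALID (collision), skipped
Fold 2: move[4]->R => RRDDRRRDL VALID
Fold 3: move[8]->D => RRDDRRRDD VALID
Fold 4: move[2]->R => RRRDRRRDD VALID
Fold 5: move[3]->L => RRRLRRRDD INVALID (collision), skipped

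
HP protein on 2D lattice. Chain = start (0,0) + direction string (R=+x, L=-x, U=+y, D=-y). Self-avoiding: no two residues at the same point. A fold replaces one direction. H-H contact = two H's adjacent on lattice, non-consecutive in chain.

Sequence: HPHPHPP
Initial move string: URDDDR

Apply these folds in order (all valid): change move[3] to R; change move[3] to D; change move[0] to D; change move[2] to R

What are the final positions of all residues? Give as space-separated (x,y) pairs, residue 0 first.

Answer: (0,0) (0,-1) (1,-1) (2,-1) (2,-2) (2,-3) (3,-3)

Derivation:
Initial moves: URDDDR
Fold: move[3]->R => URDRDR (positions: [(0, 0), (0, 1), (1, 1), (1, 0), (2, 0), (2, -1), (3, -1)])
Fold: move[3]->D => URDDDR (positions: [(0, 0), (0, 1), (1, 1), (1, 0), (1, -1), (1, -2), (2, -2)])
Fold: move[0]->D => DRDDDR (positions: [(0, 0), (0, -1), (1, -1), (1, -2), (1, -3), (1, -4), (2, -4)])
Fold: move[2]->R => DRRDDR (positions: [(0, 0), (0, -1), (1, -1), (2, -1), (2, -2), (2, -3), (3, -3)])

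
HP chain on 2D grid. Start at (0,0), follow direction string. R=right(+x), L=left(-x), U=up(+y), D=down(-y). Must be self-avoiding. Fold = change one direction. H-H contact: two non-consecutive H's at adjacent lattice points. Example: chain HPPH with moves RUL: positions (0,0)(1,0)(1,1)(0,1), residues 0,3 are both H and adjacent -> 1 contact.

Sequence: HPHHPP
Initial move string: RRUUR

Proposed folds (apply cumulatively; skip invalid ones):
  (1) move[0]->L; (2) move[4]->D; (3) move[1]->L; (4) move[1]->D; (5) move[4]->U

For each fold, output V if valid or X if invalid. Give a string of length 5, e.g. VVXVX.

Initial: RRUUR -> [(0, 0), (1, 0), (2, 0), (2, 1), (2, 2), (3, 2)]
Fold 1: move[0]->L => LRUUR INVALID (collision), skipped
Fold 2: move[4]->D => RRUUD INVALID (collision), skipped
Fold 3: move[1]->L => RLUUR INVALID (collision), skipped
Fold 4: move[1]->D => RDUUR INVALID (collision), skipped
Fold 5: move[4]->U => RRUUU VALID

Answer: XXXXV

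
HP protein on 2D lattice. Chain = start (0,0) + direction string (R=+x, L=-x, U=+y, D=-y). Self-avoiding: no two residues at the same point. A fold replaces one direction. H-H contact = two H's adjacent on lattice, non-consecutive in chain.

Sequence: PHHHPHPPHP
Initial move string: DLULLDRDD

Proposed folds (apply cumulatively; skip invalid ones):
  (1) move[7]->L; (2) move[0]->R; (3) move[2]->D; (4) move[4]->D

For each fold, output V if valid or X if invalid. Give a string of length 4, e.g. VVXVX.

Initial: DLULLDRDD -> [(0, 0), (0, -1), (-1, -1), (-1, 0), (-2, 0), (-3, 0), (-3, -1), (-2, -1), (-2, -2), (-2, -3)]
Fold 1: move[7]->L => DLULLDRLD INVALID (collision), skipped
Fold 2: move[0]->R => RLULLDRDD INVALID (collision), skipped
Fold 3: move[2]->D => DLDLLDRDD VALID
Fold 4: move[4]->D => DLDLDDRDD VALID

Answer: XXVV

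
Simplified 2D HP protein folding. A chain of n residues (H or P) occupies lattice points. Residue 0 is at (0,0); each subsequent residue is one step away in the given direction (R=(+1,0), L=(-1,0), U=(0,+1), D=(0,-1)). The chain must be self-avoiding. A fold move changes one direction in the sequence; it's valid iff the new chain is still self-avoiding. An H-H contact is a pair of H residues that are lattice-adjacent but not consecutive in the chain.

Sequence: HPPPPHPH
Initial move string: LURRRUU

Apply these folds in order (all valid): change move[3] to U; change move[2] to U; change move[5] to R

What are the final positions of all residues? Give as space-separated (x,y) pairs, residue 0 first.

Answer: (0,0) (-1,0) (-1,1) (-1,2) (-1,3) (0,3) (1,3) (1,4)

Derivation:
Initial moves: LURRRUU
Fold: move[3]->U => LURURUU (positions: [(0, 0), (-1, 0), (-1, 1), (0, 1), (0, 2), (1, 2), (1, 3), (1, 4)])
Fold: move[2]->U => LUUURUU (positions: [(0, 0), (-1, 0), (-1, 1), (-1, 2), (-1, 3), (0, 3), (0, 4), (0, 5)])
Fold: move[5]->R => LUUURRU (positions: [(0, 0), (-1, 0), (-1, 1), (-1, 2), (-1, 3), (0, 3), (1, 3), (1, 4)])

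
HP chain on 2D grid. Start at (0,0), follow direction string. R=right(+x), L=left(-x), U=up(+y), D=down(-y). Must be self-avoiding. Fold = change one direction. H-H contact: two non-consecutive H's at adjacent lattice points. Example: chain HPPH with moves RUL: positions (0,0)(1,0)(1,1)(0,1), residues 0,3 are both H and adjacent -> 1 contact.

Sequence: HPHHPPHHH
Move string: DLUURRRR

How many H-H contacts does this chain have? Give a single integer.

Answer: 1

Derivation:
Positions: [(0, 0), (0, -1), (-1, -1), (-1, 0), (-1, 1), (0, 1), (1, 1), (2, 1), (3, 1)]
H-H contact: residue 0 @(0,0) - residue 3 @(-1, 0)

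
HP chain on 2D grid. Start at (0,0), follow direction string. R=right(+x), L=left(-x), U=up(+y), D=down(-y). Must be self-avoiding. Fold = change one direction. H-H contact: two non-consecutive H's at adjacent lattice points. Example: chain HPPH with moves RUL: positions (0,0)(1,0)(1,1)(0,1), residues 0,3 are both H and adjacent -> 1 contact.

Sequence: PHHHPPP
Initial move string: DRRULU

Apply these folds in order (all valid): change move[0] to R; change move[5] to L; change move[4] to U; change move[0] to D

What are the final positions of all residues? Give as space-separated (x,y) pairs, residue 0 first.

Answer: (0,0) (0,-1) (1,-1) (2,-1) (2,0) (2,1) (1,1)

Derivation:
Initial moves: DRRULU
Fold: move[0]->R => RRRULU (positions: [(0, 0), (1, 0), (2, 0), (3, 0), (3, 1), (2, 1), (2, 2)])
Fold: move[5]->L => RRRULL (positions: [(0, 0), (1, 0), (2, 0), (3, 0), (3, 1), (2, 1), (1, 1)])
Fold: move[4]->U => RRRUUL (positions: [(0, 0), (1, 0), (2, 0), (3, 0), (3, 1), (3, 2), (2, 2)])
Fold: move[0]->D => DRRUUL (positions: [(0, 0), (0, -1), (1, -1), (2, -1), (2, 0), (2, 1), (1, 1)])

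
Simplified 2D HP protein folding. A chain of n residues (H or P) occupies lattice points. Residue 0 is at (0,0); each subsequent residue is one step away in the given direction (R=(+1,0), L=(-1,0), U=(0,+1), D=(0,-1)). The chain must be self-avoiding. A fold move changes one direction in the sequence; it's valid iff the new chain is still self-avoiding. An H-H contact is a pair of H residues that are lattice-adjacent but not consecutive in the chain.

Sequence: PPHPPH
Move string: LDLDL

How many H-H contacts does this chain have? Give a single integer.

Positions: [(0, 0), (-1, 0), (-1, -1), (-2, -1), (-2, -2), (-3, -2)]
No H-H contacts found.

Answer: 0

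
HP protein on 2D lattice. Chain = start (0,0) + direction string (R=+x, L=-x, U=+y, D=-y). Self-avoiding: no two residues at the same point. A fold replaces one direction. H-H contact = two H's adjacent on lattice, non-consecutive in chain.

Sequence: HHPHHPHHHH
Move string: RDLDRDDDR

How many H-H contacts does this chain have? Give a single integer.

Positions: [(0, 0), (1, 0), (1, -1), (0, -1), (0, -2), (1, -2), (1, -3), (1, -4), (1, -5), (2, -5)]
H-H contact: residue 0 @(0,0) - residue 3 @(0, -1)

Answer: 1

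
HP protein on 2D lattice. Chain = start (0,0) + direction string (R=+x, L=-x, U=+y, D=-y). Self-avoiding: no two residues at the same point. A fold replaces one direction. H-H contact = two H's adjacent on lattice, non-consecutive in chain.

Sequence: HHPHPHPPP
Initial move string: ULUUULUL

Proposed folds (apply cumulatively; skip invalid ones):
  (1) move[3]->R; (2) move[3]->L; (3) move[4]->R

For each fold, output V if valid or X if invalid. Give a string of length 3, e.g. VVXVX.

Initial: ULUUULUL -> [(0, 0), (0, 1), (-1, 1), (-1, 2), (-1, 3), (-1, 4), (-2, 4), (-2, 5), (-3, 5)]
Fold 1: move[3]->R => ULURULUL VALID
Fold 2: move[3]->L => ULULULUL VALID
Fold 3: move[4]->R => ULULRLUL INVALID (collision), skipped

Answer: VVX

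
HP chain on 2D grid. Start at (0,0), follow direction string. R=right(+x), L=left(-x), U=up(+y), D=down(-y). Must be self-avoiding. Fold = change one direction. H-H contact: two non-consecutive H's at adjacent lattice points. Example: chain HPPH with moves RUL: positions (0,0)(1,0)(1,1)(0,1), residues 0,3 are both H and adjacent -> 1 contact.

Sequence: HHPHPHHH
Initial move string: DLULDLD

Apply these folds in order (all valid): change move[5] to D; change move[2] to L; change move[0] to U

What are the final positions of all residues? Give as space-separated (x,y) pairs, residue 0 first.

Initial moves: DLULDLD
Fold: move[5]->D => DLULDDD (positions: [(0, 0), (0, -1), (-1, -1), (-1, 0), (-2, 0), (-2, -1), (-2, -2), (-2, -3)])
Fold: move[2]->L => DLLLDDD (positions: [(0, 0), (0, -1), (-1, -1), (-2, -1), (-3, -1), (-3, -2), (-3, -3), (-3, -4)])
Fold: move[0]->U => ULLLDDD (positions: [(0, 0), (0, 1), (-1, 1), (-2, 1), (-3, 1), (-3, 0), (-3, -1), (-3, -2)])

Answer: (0,0) (0,1) (-1,1) (-2,1) (-3,1) (-3,0) (-3,-1) (-3,-2)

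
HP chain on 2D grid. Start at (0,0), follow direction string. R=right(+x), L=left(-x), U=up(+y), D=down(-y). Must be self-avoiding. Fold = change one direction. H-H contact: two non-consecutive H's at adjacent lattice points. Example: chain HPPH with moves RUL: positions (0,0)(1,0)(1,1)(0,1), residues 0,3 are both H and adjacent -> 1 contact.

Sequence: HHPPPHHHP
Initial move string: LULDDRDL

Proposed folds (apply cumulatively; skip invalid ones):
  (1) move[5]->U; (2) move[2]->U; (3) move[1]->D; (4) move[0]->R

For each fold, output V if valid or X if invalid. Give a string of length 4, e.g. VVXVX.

Answer: XXVV

Derivation:
Initial: LULDDRDL -> [(0, 0), (-1, 0), (-1, 1), (-2, 1), (-2, 0), (-2, -1), (-1, -1), (-1, -2), (-2, -2)]
Fold 1: move[5]->U => LULDDUDL INVALID (collision), skipped
Fold 2: move[2]->U => LUUDDRDL INVALID (collision), skipped
Fold 3: move[1]->D => LDLDDRDL VALID
Fold 4: move[0]->R => RDLDDRDL VALID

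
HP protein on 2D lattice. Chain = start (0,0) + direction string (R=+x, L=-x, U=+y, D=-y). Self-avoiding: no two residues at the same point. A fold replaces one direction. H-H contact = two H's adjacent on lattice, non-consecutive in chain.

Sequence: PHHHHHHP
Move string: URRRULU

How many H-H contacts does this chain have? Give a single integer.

Positions: [(0, 0), (0, 1), (1, 1), (2, 1), (3, 1), (3, 2), (2, 2), (2, 3)]
H-H contact: residue 3 @(2,1) - residue 6 @(2, 2)

Answer: 1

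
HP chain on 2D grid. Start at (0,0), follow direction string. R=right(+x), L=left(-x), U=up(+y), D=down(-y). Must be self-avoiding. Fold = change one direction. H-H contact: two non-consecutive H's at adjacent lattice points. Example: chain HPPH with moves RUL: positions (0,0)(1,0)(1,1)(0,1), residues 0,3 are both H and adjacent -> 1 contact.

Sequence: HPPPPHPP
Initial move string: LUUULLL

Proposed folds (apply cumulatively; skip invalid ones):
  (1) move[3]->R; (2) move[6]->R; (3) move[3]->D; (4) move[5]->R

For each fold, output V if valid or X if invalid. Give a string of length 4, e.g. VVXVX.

Answer: XXXX

Derivation:
Initial: LUUULLL -> [(0, 0), (-1, 0), (-1, 1), (-1, 2), (-1, 3), (-2, 3), (-3, 3), (-4, 3)]
Fold 1: move[3]->R => LUURLLL INVALID (collision), skipped
Fold 2: move[6]->R => LUUULLR INVALID (collision), skipped
Fold 3: move[3]->D => LUUDLLL INVALID (collision), skipped
Fold 4: move[5]->R => LUUULRL INVALID (collision), skipped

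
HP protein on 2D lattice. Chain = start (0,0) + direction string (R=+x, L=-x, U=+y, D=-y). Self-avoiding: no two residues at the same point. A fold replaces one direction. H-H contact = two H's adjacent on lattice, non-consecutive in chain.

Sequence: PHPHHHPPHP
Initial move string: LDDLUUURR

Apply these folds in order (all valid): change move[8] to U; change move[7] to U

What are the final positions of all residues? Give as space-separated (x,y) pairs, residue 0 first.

Initial moves: LDDLUUURR
Fold: move[8]->U => LDDLUUURU (positions: [(0, 0), (-1, 0), (-1, -1), (-1, -2), (-2, -2), (-2, -1), (-2, 0), (-2, 1), (-1, 1), (-1, 2)])
Fold: move[7]->U => LDDLUUUUU (positions: [(0, 0), (-1, 0), (-1, -1), (-1, -2), (-2, -2), (-2, -1), (-2, 0), (-2, 1), (-2, 2), (-2, 3)])

Answer: (0,0) (-1,0) (-1,-1) (-1,-2) (-2,-2) (-2,-1) (-2,0) (-2,1) (-2,2) (-2,3)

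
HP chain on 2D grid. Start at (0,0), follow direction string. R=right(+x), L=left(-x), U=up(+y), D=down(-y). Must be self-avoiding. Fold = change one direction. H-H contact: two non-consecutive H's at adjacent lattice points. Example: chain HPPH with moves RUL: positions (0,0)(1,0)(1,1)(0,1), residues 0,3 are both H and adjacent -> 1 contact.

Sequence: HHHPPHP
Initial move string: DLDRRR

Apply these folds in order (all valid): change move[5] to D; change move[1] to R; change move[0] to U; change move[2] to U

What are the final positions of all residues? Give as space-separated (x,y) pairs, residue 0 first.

Initial moves: DLDRRR
Fold: move[5]->D => DLDRRD (positions: [(0, 0), (0, -1), (-1, -1), (-1, -2), (0, -2), (1, -2), (1, -3)])
Fold: move[1]->R => DRDRRD (positions: [(0, 0), (0, -1), (1, -1), (1, -2), (2, -2), (3, -2), (3, -3)])
Fold: move[0]->U => URDRRD (positions: [(0, 0), (0, 1), (1, 1), (1, 0), (2, 0), (3, 0), (3, -1)])
Fold: move[2]->U => URURRD (positions: [(0, 0), (0, 1), (1, 1), (1, 2), (2, 2), (3, 2), (3, 1)])

Answer: (0,0) (0,1) (1,1) (1,2) (2,2) (3,2) (3,1)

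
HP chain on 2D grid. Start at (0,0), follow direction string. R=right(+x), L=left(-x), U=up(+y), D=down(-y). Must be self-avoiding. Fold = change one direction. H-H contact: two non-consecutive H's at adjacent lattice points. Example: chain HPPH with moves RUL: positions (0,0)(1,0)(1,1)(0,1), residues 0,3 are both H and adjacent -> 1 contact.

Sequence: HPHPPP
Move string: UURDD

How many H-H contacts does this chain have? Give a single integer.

Answer: 0

Derivation:
Positions: [(0, 0), (0, 1), (0, 2), (1, 2), (1, 1), (1, 0)]
No H-H contacts found.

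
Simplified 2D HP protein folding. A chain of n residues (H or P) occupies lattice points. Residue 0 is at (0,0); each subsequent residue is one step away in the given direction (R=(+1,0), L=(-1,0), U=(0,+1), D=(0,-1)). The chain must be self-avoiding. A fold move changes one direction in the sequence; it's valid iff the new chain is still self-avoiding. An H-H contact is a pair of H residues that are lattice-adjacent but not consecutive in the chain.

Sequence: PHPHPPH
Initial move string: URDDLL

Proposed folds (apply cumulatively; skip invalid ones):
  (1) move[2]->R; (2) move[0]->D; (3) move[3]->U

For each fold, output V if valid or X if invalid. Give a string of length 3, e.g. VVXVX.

Initial: URDDLL -> [(0, 0), (0, 1), (1, 1), (1, 0), (1, -1), (0, -1), (-1, -1)]
Fold 1: move[2]->R => URRDLL INVALID (collision), skipped
Fold 2: move[0]->D => DRDDLL VALID
Fold 3: move[3]->U => DRDULL INVALID (collision), skipped

Answer: XVX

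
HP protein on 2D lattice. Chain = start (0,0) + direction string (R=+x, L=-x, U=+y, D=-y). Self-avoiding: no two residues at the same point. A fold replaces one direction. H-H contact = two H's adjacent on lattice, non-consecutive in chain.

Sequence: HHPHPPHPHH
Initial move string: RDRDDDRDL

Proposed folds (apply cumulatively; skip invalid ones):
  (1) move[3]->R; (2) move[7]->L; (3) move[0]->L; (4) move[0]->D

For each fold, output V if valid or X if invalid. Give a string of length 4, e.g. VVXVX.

Initial: RDRDDDRDL -> [(0, 0), (1, 0), (1, -1), (2, -1), (2, -2), (2, -3), (2, -4), (3, -4), (3, -5), (2, -5)]
Fold 1: move[3]->R => RDRRDDRDL VALID
Fold 2: move[7]->L => RDRRDDRLL INVALID (collision), skipped
Fold 3: move[0]->L => LDRRDDRDL VALID
Fold 4: move[0]->D => DDRRDDRDL VALID

Answer: VXVV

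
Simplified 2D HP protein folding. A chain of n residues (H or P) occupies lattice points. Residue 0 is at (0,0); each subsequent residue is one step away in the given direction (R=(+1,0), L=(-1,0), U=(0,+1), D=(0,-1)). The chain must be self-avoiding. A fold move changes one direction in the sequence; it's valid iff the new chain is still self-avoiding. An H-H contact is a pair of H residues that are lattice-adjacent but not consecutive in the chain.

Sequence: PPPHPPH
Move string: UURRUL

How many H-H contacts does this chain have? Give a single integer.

Positions: [(0, 0), (0, 1), (0, 2), (1, 2), (2, 2), (2, 3), (1, 3)]
H-H contact: residue 3 @(1,2) - residue 6 @(1, 3)

Answer: 1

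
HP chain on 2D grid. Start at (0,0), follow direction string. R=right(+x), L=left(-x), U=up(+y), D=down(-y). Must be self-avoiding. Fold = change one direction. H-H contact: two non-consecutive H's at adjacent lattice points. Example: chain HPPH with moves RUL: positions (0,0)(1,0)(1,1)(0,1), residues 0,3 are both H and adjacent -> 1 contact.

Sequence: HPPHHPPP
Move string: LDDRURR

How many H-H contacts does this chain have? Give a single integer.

Answer: 0

Derivation:
Positions: [(0, 0), (-1, 0), (-1, -1), (-1, -2), (0, -2), (0, -1), (1, -1), (2, -1)]
No H-H contacts found.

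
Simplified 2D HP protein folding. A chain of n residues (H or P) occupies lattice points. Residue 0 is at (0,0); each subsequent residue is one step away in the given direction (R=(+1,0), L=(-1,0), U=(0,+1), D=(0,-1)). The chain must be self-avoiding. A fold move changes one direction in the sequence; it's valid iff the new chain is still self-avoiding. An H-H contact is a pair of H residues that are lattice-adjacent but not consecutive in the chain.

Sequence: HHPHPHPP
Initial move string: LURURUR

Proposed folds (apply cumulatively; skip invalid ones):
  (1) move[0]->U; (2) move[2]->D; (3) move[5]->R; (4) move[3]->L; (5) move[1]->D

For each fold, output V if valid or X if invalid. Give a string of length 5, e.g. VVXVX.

Answer: VXVXX

Derivation:
Initial: LURURUR -> [(0, 0), (-1, 0), (-1, 1), (0, 1), (0, 2), (1, 2), (1, 3), (2, 3)]
Fold 1: move[0]->U => UURURUR VALID
Fold 2: move[2]->D => UUDURUR INVALID (collision), skipped
Fold 3: move[5]->R => UURURRR VALID
Fold 4: move[3]->L => UURLRRR INVALID (collision), skipped
Fold 5: move[1]->D => UDRURRR INVALID (collision), skipped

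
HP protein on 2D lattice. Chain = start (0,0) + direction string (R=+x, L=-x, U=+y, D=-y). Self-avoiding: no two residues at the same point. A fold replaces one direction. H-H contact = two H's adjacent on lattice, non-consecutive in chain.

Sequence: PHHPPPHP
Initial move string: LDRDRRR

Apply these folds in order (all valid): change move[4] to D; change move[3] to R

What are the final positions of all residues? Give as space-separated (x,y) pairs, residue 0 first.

Answer: (0,0) (-1,0) (-1,-1) (0,-1) (1,-1) (1,-2) (2,-2) (3,-2)

Derivation:
Initial moves: LDRDRRR
Fold: move[4]->D => LDRDDRR (positions: [(0, 0), (-1, 0), (-1, -1), (0, -1), (0, -2), (0, -3), (1, -3), (2, -3)])
Fold: move[3]->R => LDRRDRR (positions: [(0, 0), (-1, 0), (-1, -1), (0, -1), (1, -1), (1, -2), (2, -2), (3, -2)])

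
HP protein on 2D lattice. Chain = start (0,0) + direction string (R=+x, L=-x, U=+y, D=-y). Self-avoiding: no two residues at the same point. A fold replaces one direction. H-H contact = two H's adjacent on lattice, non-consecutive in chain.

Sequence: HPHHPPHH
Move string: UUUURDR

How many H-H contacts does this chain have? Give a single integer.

Positions: [(0, 0), (0, 1), (0, 2), (0, 3), (0, 4), (1, 4), (1, 3), (2, 3)]
H-H contact: residue 3 @(0,3) - residue 6 @(1, 3)

Answer: 1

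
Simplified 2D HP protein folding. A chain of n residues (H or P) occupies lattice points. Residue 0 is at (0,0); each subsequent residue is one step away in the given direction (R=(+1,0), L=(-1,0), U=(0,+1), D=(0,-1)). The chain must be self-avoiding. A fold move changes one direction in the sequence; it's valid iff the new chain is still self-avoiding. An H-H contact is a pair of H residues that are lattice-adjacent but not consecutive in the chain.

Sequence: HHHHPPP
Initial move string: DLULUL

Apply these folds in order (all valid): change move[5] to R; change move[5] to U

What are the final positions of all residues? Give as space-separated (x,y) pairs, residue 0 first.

Answer: (0,0) (0,-1) (-1,-1) (-1,0) (-2,0) (-2,1) (-2,2)

Derivation:
Initial moves: DLULUL
Fold: move[5]->R => DLULUR (positions: [(0, 0), (0, -1), (-1, -1), (-1, 0), (-2, 0), (-2, 1), (-1, 1)])
Fold: move[5]->U => DLULUU (positions: [(0, 0), (0, -1), (-1, -1), (-1, 0), (-2, 0), (-2, 1), (-2, 2)])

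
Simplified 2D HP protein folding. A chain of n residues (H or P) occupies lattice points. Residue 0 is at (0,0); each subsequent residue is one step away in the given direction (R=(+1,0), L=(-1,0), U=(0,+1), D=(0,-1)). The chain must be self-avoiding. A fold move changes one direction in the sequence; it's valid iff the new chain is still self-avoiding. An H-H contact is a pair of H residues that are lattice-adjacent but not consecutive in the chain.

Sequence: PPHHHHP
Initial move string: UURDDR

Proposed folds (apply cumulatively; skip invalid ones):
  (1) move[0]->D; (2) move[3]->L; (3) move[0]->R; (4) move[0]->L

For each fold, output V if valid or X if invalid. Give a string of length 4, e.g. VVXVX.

Answer: XXVX

Derivation:
Initial: UURDDR -> [(0, 0), (0, 1), (0, 2), (1, 2), (1, 1), (1, 0), (2, 0)]
Fold 1: move[0]->D => DURDDR INVALID (collision), skipped
Fold 2: move[3]->L => UURLDR INVALID (collision), skipped
Fold 3: move[0]->R => RURDDR VALID
Fold 4: move[0]->L => LURDDR INVALID (collision), skipped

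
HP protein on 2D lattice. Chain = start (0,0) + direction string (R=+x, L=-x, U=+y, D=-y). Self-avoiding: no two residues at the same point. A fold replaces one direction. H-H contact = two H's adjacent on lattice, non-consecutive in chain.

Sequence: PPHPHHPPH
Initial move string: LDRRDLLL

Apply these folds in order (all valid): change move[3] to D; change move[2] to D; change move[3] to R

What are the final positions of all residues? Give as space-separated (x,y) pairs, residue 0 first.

Answer: (0,0) (-1,0) (-1,-1) (-1,-2) (0,-2) (0,-3) (-1,-3) (-2,-3) (-3,-3)

Derivation:
Initial moves: LDRRDLLL
Fold: move[3]->D => LDRDDLLL (positions: [(0, 0), (-1, 0), (-1, -1), (0, -1), (0, -2), (0, -3), (-1, -3), (-2, -3), (-3, -3)])
Fold: move[2]->D => LDDDDLLL (positions: [(0, 0), (-1, 0), (-1, -1), (-1, -2), (-1, -3), (-1, -4), (-2, -4), (-3, -4), (-4, -4)])
Fold: move[3]->R => LDDRDLLL (positions: [(0, 0), (-1, 0), (-1, -1), (-1, -2), (0, -2), (0, -3), (-1, -3), (-2, -3), (-3, -3)])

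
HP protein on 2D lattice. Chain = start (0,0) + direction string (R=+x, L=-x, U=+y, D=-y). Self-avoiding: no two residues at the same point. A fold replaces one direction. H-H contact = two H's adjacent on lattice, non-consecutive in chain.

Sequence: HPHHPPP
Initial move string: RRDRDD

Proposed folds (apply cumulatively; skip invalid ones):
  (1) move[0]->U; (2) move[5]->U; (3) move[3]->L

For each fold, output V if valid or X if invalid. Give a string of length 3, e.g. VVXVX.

Answer: VXX

Derivation:
Initial: RRDRDD -> [(0, 0), (1, 0), (2, 0), (2, -1), (3, -1), (3, -2), (3, -3)]
Fold 1: move[0]->U => URDRDD VALID
Fold 2: move[5]->U => URDRDU INVALID (collision), skipped
Fold 3: move[3]->L => URDLDD INVALID (collision), skipped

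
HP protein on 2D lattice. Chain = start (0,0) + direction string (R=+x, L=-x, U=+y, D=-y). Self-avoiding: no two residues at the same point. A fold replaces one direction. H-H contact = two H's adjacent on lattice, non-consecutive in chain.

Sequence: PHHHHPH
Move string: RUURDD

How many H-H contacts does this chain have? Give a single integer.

Answer: 1

Derivation:
Positions: [(0, 0), (1, 0), (1, 1), (1, 2), (2, 2), (2, 1), (2, 0)]
H-H contact: residue 1 @(1,0) - residue 6 @(2, 0)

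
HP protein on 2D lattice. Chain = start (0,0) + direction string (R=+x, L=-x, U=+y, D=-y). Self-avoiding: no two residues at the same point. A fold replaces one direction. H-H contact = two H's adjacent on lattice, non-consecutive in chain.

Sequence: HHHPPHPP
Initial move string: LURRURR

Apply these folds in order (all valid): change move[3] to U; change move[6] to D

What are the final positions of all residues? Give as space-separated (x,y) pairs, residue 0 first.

Initial moves: LURRURR
Fold: move[3]->U => LURUURR (positions: [(0, 0), (-1, 0), (-1, 1), (0, 1), (0, 2), (0, 3), (1, 3), (2, 3)])
Fold: move[6]->D => LURUURD (positions: [(0, 0), (-1, 0), (-1, 1), (0, 1), (0, 2), (0, 3), (1, 3), (1, 2)])

Answer: (0,0) (-1,0) (-1,1) (0,1) (0,2) (0,3) (1,3) (1,2)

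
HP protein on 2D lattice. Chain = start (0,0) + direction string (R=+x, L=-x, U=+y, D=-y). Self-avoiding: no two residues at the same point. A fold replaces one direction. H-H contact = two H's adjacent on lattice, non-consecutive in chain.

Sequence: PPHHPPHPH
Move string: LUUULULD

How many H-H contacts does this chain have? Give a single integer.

Answer: 0

Derivation:
Positions: [(0, 0), (-1, 0), (-1, 1), (-1, 2), (-1, 3), (-2, 3), (-2, 4), (-3, 4), (-3, 3)]
No H-H contacts found.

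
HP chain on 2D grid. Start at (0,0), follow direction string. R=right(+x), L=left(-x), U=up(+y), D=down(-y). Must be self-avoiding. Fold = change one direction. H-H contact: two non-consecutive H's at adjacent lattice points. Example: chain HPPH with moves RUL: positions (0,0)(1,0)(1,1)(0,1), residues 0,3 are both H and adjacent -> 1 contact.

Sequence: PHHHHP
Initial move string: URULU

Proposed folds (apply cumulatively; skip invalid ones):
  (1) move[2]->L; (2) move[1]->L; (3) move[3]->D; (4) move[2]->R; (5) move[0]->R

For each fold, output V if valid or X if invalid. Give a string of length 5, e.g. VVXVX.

Initial: URULU -> [(0, 0), (0, 1), (1, 1), (1, 2), (0, 2), (0, 3)]
Fold 1: move[2]->L => URLLU INVALID (collision), skipped
Fold 2: move[1]->L => ULULU VALID
Fold 3: move[3]->D => ULUDU INVALID (collision), skipped
Fold 4: move[2]->R => ULRLU INVALID (collision), skipped
Fold 5: move[0]->R => RLULU INVALID (collision), skipped

Answer: XVXXX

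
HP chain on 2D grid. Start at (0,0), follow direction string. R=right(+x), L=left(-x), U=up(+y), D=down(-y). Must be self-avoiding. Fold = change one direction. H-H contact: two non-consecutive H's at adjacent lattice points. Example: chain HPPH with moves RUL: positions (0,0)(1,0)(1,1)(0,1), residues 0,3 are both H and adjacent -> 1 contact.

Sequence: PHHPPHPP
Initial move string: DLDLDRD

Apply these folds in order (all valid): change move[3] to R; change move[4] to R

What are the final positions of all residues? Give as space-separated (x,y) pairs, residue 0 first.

Initial moves: DLDLDRD
Fold: move[3]->R => DLDRDRD (positions: [(0, 0), (0, -1), (-1, -1), (-1, -2), (0, -2), (0, -3), (1, -3), (1, -4)])
Fold: move[4]->R => DLDRRRD (positions: [(0, 0), (0, -1), (-1, -1), (-1, -2), (0, -2), (1, -2), (2, -2), (2, -3)])

Answer: (0,0) (0,-1) (-1,-1) (-1,-2) (0,-2) (1,-2) (2,-2) (2,-3)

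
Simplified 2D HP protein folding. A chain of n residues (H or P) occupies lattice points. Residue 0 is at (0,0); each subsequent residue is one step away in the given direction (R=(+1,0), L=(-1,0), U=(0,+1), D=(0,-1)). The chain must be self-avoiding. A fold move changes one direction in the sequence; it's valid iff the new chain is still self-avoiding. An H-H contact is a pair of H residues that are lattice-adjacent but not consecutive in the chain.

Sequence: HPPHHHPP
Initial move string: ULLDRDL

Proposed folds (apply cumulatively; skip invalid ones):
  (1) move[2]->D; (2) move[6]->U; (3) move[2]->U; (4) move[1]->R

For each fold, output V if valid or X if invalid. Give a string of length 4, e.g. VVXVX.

Answer: VXXV

Derivation:
Initial: ULLDRDL -> [(0, 0), (0, 1), (-1, 1), (-2, 1), (-2, 0), (-1, 0), (-1, -1), (-2, -1)]
Fold 1: move[2]->D => ULDDRDL VALID
Fold 2: move[6]->U => ULDDRDU INVALID (collision), skipped
Fold 3: move[2]->U => ULUDRDL INVALID (collision), skipped
Fold 4: move[1]->R => URDDRDL VALID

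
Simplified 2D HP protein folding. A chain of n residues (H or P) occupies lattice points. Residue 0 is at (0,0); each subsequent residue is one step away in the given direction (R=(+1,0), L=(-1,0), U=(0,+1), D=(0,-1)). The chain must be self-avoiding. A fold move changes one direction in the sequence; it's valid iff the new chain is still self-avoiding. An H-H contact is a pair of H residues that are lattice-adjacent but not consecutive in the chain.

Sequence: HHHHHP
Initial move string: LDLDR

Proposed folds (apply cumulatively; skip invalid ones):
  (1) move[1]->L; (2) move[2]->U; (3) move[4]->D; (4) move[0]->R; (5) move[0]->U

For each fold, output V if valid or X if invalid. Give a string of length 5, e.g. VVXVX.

Initial: LDLDR -> [(0, 0), (-1, 0), (-1, -1), (-2, -1), (-2, -2), (-1, -2)]
Fold 1: move[1]->L => LLLDR VALID
Fold 2: move[2]->U => LLUDR INVALID (collision), skipped
Fold 3: move[4]->D => LLLDD VALID
Fold 4: move[0]->R => RLLDD INVALID (collision), skipped
Fold 5: move[0]->U => ULLDD VALID

Answer: VXVXV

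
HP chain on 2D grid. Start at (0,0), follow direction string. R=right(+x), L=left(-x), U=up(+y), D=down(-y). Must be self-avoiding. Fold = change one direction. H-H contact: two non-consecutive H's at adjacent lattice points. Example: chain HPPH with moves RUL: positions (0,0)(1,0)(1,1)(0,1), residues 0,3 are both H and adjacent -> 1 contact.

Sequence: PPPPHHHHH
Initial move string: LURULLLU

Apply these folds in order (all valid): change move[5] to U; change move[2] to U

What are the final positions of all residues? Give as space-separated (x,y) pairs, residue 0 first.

Answer: (0,0) (-1,0) (-1,1) (-1,2) (-1,3) (-2,3) (-2,4) (-3,4) (-3,5)

Derivation:
Initial moves: LURULLLU
Fold: move[5]->U => LURULULU (positions: [(0, 0), (-1, 0), (-1, 1), (0, 1), (0, 2), (-1, 2), (-1, 3), (-2, 3), (-2, 4)])
Fold: move[2]->U => LUUULULU (positions: [(0, 0), (-1, 0), (-1, 1), (-1, 2), (-1, 3), (-2, 3), (-2, 4), (-3, 4), (-3, 5)])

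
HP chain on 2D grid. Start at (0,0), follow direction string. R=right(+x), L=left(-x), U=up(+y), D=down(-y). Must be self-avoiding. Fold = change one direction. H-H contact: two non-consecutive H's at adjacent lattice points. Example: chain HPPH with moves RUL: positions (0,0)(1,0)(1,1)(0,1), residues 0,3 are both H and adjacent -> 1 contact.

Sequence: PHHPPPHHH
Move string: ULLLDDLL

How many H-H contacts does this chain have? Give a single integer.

Answer: 0

Derivation:
Positions: [(0, 0), (0, 1), (-1, 1), (-2, 1), (-3, 1), (-3, 0), (-3, -1), (-4, -1), (-5, -1)]
No H-H contacts found.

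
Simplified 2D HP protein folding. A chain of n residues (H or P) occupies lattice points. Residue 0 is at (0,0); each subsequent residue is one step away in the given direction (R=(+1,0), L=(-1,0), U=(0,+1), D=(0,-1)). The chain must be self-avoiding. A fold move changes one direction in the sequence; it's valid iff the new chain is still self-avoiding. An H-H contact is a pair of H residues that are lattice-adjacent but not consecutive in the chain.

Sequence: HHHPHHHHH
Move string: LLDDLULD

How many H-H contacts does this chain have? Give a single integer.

Answer: 1

Derivation:
Positions: [(0, 0), (-1, 0), (-2, 0), (-2, -1), (-2, -2), (-3, -2), (-3, -1), (-4, -1), (-4, -2)]
H-H contact: residue 5 @(-3,-2) - residue 8 @(-4, -2)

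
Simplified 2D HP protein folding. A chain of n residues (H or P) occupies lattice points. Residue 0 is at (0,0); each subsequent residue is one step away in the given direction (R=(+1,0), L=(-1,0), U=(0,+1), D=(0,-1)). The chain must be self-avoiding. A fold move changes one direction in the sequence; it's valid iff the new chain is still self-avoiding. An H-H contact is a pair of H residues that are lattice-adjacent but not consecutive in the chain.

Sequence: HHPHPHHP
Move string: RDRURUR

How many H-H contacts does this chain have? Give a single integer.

Positions: [(0, 0), (1, 0), (1, -1), (2, -1), (2, 0), (3, 0), (3, 1), (4, 1)]
No H-H contacts found.

Answer: 0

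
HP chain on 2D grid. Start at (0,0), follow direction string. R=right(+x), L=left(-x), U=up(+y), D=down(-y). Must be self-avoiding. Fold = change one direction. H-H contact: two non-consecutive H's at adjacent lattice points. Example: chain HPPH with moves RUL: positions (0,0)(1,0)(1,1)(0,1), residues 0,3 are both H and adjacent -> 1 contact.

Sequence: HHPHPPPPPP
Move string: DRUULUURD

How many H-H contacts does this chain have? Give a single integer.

Positions: [(0, 0), (0, -1), (1, -1), (1, 0), (1, 1), (0, 1), (0, 2), (0, 3), (1, 3), (1, 2)]
H-H contact: residue 0 @(0,0) - residue 3 @(1, 0)

Answer: 1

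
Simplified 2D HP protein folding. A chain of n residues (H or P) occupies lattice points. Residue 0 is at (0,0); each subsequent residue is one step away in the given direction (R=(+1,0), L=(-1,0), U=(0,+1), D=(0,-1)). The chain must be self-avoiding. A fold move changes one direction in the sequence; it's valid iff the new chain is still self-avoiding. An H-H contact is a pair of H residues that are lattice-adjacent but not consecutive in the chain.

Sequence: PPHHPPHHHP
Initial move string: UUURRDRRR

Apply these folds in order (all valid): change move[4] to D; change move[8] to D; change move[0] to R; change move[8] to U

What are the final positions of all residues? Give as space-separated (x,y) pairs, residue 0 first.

Initial moves: UUURRDRRR
Fold: move[4]->D => UUURDDRRR (positions: [(0, 0), (0, 1), (0, 2), (0, 3), (1, 3), (1, 2), (1, 1), (2, 1), (3, 1), (4, 1)])
Fold: move[8]->D => UUURDDRRD (positions: [(0, 0), (0, 1), (0, 2), (0, 3), (1, 3), (1, 2), (1, 1), (2, 1), (3, 1), (3, 0)])
Fold: move[0]->R => RUURDDRRD (positions: [(0, 0), (1, 0), (1, 1), (1, 2), (2, 2), (2, 1), (2, 0), (3, 0), (4, 0), (4, -1)])
Fold: move[8]->U => RUURDDRRU (positions: [(0, 0), (1, 0), (1, 1), (1, 2), (2, 2), (2, 1), (2, 0), (3, 0), (4, 0), (4, 1)])

Answer: (0,0) (1,0) (1,1) (1,2) (2,2) (2,1) (2,0) (3,0) (4,0) (4,1)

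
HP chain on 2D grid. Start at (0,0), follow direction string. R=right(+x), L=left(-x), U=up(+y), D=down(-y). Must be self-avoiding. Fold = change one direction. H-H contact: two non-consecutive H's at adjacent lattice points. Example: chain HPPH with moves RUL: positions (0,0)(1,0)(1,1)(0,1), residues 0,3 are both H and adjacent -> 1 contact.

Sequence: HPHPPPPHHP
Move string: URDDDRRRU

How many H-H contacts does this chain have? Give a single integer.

Answer: 0

Derivation:
Positions: [(0, 0), (0, 1), (1, 1), (1, 0), (1, -1), (1, -2), (2, -2), (3, -2), (4, -2), (4, -1)]
No H-H contacts found.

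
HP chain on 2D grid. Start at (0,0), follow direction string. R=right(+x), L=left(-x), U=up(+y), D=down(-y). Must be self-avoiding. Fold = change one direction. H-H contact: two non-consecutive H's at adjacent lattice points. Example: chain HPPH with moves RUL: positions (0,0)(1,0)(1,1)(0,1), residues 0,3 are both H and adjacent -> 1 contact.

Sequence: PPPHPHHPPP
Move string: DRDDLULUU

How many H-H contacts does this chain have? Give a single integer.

Answer: 1

Derivation:
Positions: [(0, 0), (0, -1), (1, -1), (1, -2), (1, -3), (0, -3), (0, -2), (-1, -2), (-1, -1), (-1, 0)]
H-H contact: residue 3 @(1,-2) - residue 6 @(0, -2)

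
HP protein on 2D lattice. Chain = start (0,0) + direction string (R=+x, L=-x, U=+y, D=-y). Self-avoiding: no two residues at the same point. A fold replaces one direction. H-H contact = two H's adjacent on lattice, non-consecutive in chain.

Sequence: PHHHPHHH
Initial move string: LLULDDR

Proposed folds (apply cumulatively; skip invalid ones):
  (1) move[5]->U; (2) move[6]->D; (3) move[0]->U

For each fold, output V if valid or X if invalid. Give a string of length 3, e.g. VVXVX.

Answer: XVV

Derivation:
Initial: LLULDDR -> [(0, 0), (-1, 0), (-2, 0), (-2, 1), (-3, 1), (-3, 0), (-3, -1), (-2, -1)]
Fold 1: move[5]->U => LLULDUR INVALID (collision), skipped
Fold 2: move[6]->D => LLULDDD VALID
Fold 3: move[0]->U => ULULDDD VALID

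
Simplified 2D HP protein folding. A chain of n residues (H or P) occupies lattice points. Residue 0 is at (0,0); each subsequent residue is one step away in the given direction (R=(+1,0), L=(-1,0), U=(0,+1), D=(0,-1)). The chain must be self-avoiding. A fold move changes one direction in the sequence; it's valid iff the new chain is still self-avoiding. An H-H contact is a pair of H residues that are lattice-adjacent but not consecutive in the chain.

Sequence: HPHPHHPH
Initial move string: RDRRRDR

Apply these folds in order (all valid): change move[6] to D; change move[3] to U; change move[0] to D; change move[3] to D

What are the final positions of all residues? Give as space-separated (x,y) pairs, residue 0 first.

Answer: (0,0) (0,-1) (0,-2) (1,-2) (1,-3) (2,-3) (2,-4) (2,-5)

Derivation:
Initial moves: RDRRRDR
Fold: move[6]->D => RDRRRDD (positions: [(0, 0), (1, 0), (1, -1), (2, -1), (3, -1), (4, -1), (4, -2), (4, -3)])
Fold: move[3]->U => RDRURDD (positions: [(0, 0), (1, 0), (1, -1), (2, -1), (2, 0), (3, 0), (3, -1), (3, -2)])
Fold: move[0]->D => DDRURDD (positions: [(0, 0), (0, -1), (0, -2), (1, -2), (1, -1), (2, -1), (2, -2), (2, -3)])
Fold: move[3]->D => DDRDRDD (positions: [(0, 0), (0, -1), (0, -2), (1, -2), (1, -3), (2, -3), (2, -4), (2, -5)])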